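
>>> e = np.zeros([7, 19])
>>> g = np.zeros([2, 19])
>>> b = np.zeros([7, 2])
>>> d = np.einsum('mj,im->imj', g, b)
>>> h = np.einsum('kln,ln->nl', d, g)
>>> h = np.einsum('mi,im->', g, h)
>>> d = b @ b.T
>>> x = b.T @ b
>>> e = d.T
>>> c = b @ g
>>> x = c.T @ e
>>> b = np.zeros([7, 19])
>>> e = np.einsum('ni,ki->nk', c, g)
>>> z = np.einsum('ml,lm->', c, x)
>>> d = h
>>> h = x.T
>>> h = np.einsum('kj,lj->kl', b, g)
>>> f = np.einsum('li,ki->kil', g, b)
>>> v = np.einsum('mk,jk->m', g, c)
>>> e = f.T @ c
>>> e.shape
(2, 19, 19)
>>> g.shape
(2, 19)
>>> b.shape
(7, 19)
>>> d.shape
()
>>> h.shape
(7, 2)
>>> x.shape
(19, 7)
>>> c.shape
(7, 19)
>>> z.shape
()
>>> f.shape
(7, 19, 2)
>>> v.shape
(2,)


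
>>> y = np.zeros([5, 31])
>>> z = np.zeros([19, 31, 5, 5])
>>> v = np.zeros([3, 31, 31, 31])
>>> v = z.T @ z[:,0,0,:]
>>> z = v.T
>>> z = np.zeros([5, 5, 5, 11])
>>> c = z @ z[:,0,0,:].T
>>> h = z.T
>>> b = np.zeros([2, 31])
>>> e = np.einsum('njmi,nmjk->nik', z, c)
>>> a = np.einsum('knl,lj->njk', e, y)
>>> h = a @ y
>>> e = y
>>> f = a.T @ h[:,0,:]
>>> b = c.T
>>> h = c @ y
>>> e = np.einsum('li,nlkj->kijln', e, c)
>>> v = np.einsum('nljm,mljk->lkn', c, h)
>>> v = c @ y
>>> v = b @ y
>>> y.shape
(5, 31)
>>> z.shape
(5, 5, 5, 11)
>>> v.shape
(5, 5, 5, 31)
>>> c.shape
(5, 5, 5, 5)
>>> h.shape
(5, 5, 5, 31)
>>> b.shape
(5, 5, 5, 5)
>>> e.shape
(5, 31, 5, 5, 5)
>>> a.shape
(11, 31, 5)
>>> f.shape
(5, 31, 31)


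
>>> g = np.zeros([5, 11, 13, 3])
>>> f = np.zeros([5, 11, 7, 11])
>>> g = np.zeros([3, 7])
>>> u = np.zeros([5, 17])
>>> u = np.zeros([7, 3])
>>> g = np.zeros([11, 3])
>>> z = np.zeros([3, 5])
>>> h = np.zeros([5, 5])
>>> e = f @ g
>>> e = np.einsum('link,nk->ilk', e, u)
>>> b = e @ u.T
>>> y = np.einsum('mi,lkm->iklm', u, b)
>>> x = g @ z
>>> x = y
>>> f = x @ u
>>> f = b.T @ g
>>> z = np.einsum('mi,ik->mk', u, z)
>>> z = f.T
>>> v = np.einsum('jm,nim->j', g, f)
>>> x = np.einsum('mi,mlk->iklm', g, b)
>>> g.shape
(11, 3)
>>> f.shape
(7, 5, 3)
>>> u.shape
(7, 3)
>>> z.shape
(3, 5, 7)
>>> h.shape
(5, 5)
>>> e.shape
(11, 5, 3)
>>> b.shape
(11, 5, 7)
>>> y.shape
(3, 5, 11, 7)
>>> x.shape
(3, 7, 5, 11)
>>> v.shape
(11,)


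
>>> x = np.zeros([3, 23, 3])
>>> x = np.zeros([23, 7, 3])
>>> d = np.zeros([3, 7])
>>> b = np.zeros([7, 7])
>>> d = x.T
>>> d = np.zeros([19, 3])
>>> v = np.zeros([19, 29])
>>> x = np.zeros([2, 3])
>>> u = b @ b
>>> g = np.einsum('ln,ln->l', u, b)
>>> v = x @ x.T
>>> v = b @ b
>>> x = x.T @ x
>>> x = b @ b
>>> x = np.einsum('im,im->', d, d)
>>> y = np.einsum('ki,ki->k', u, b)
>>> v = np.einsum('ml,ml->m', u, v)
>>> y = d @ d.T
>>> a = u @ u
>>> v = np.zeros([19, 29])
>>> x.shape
()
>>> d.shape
(19, 3)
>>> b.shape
(7, 7)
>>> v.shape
(19, 29)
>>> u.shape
(7, 7)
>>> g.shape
(7,)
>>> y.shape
(19, 19)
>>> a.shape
(7, 7)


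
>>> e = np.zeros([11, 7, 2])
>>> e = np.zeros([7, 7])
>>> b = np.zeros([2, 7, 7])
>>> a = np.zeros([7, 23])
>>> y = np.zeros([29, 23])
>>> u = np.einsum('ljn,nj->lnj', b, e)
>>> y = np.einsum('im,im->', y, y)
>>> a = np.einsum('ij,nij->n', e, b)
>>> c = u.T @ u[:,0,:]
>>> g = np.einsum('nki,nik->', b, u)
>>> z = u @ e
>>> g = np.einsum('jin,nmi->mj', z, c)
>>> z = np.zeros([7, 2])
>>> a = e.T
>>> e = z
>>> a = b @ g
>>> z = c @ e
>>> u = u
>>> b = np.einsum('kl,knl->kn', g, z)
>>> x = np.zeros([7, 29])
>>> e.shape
(7, 2)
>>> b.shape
(7, 7)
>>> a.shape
(2, 7, 2)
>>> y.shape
()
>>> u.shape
(2, 7, 7)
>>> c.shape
(7, 7, 7)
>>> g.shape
(7, 2)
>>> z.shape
(7, 7, 2)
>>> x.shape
(7, 29)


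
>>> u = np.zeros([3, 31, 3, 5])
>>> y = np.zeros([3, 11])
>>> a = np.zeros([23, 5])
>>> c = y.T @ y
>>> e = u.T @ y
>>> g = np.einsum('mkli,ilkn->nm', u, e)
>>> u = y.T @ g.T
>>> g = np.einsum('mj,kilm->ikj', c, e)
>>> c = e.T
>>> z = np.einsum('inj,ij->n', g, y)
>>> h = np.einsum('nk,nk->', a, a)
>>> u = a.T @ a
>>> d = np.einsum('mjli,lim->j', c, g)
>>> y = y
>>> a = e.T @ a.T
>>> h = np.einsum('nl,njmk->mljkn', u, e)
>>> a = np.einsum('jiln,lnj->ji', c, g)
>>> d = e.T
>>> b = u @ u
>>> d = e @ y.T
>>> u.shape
(5, 5)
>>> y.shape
(3, 11)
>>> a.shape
(11, 31)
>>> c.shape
(11, 31, 3, 5)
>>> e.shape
(5, 3, 31, 11)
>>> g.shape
(3, 5, 11)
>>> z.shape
(5,)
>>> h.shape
(31, 5, 3, 11, 5)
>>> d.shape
(5, 3, 31, 3)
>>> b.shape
(5, 5)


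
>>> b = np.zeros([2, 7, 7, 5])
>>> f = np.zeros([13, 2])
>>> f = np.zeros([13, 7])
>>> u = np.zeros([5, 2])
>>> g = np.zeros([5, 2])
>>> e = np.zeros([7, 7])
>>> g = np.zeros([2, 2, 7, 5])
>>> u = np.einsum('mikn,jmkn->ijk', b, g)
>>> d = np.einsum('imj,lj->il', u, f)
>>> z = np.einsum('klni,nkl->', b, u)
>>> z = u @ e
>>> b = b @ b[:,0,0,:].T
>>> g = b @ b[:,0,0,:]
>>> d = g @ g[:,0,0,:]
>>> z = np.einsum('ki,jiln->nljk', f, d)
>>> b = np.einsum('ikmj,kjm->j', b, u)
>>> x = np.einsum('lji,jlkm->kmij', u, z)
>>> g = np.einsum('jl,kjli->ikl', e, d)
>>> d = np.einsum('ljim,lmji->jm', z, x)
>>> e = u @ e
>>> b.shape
(2,)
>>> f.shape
(13, 7)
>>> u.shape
(7, 2, 7)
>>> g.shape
(2, 2, 7)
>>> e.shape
(7, 2, 7)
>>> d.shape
(7, 13)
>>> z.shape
(2, 7, 2, 13)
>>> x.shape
(2, 13, 7, 2)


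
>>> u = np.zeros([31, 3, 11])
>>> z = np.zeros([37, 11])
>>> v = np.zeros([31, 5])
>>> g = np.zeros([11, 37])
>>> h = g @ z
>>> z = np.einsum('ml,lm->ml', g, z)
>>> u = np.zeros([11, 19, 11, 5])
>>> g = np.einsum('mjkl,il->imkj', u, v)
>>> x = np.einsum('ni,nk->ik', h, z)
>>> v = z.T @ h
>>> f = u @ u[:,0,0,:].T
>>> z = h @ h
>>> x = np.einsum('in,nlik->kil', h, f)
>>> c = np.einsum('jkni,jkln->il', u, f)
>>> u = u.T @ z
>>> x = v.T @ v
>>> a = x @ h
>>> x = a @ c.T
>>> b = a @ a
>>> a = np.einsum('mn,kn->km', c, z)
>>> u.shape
(5, 11, 19, 11)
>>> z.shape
(11, 11)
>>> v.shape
(37, 11)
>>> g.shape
(31, 11, 11, 19)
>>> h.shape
(11, 11)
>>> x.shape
(11, 5)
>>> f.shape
(11, 19, 11, 11)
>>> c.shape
(5, 11)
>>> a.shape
(11, 5)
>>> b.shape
(11, 11)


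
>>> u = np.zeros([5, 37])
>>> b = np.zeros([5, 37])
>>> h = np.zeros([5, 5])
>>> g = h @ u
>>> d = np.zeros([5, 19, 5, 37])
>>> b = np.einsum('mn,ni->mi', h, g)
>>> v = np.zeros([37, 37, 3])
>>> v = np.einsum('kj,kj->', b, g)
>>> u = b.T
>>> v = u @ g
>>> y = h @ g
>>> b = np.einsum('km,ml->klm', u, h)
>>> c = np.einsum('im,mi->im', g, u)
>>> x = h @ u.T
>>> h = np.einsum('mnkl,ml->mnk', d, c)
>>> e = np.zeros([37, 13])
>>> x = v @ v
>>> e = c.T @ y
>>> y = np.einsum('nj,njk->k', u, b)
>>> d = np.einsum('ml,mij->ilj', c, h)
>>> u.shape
(37, 5)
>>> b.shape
(37, 5, 5)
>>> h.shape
(5, 19, 5)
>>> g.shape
(5, 37)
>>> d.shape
(19, 37, 5)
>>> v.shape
(37, 37)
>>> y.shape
(5,)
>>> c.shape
(5, 37)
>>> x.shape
(37, 37)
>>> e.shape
(37, 37)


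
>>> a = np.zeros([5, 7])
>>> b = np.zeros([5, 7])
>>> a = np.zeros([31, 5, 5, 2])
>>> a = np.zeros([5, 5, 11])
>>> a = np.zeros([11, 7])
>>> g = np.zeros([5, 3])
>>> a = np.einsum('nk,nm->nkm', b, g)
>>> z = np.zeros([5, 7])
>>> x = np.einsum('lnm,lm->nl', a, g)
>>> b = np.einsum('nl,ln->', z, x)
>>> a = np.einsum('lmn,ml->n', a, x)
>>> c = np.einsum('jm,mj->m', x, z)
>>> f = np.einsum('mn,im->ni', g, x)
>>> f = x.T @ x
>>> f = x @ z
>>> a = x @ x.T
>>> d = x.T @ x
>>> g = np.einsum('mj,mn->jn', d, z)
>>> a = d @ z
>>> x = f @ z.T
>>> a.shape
(5, 7)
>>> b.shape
()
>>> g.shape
(5, 7)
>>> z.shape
(5, 7)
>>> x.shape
(7, 5)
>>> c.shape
(5,)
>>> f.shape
(7, 7)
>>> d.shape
(5, 5)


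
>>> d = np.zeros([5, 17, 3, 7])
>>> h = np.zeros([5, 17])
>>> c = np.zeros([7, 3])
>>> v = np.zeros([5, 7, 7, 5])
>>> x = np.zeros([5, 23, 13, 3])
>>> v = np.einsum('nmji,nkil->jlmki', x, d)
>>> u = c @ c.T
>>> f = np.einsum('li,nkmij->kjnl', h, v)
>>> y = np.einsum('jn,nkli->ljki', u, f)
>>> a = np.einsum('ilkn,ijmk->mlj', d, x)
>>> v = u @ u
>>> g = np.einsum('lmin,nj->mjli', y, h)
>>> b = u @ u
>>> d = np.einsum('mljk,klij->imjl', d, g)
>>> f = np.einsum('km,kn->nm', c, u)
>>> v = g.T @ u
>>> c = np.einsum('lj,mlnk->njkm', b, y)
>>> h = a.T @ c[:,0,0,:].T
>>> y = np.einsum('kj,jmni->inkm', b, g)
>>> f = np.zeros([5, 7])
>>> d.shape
(13, 5, 3, 17)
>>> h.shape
(23, 17, 3)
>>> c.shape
(3, 7, 5, 13)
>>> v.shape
(3, 13, 17, 7)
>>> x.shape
(5, 23, 13, 3)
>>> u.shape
(7, 7)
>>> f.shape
(5, 7)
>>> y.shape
(3, 13, 7, 17)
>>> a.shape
(13, 17, 23)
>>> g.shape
(7, 17, 13, 3)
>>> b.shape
(7, 7)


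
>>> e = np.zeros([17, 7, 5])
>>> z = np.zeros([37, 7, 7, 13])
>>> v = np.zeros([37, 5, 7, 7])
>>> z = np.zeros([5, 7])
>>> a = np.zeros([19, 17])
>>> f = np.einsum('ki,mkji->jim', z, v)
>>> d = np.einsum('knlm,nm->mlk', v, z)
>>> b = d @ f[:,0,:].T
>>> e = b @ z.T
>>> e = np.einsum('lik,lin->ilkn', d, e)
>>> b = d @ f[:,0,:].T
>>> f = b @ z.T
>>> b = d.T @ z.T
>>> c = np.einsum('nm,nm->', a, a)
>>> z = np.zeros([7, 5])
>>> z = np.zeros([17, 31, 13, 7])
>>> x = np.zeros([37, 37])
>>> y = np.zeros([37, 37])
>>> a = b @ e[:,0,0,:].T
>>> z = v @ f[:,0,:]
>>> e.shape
(7, 7, 37, 5)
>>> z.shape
(37, 5, 7, 5)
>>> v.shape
(37, 5, 7, 7)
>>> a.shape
(37, 7, 7)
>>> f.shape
(7, 7, 5)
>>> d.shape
(7, 7, 37)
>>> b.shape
(37, 7, 5)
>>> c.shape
()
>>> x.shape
(37, 37)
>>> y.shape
(37, 37)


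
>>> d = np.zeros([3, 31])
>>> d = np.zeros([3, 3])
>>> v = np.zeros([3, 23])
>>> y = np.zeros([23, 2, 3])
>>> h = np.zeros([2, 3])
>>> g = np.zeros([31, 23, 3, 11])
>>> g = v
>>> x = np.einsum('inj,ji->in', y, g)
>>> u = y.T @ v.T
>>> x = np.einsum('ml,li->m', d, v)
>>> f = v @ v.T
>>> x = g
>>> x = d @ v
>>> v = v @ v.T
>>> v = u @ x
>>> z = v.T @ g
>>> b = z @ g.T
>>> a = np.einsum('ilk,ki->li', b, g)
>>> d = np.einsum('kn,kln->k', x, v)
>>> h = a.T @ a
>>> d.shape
(3,)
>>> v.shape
(3, 2, 23)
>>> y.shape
(23, 2, 3)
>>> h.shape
(23, 23)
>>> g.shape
(3, 23)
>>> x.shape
(3, 23)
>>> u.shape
(3, 2, 3)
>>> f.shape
(3, 3)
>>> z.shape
(23, 2, 23)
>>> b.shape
(23, 2, 3)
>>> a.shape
(2, 23)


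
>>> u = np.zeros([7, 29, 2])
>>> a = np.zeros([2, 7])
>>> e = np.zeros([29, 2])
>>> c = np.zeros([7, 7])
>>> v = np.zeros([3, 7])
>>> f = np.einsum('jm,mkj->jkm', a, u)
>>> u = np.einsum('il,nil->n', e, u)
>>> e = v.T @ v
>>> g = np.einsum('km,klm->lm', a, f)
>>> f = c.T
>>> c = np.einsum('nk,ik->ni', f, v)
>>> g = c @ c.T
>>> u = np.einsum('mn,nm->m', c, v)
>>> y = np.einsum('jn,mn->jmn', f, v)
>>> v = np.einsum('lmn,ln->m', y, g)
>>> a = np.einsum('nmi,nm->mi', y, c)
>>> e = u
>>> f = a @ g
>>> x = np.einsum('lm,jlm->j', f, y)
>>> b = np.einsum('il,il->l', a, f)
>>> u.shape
(7,)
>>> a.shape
(3, 7)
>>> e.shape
(7,)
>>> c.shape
(7, 3)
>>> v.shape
(3,)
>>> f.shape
(3, 7)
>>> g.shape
(7, 7)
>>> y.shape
(7, 3, 7)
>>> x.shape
(7,)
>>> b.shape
(7,)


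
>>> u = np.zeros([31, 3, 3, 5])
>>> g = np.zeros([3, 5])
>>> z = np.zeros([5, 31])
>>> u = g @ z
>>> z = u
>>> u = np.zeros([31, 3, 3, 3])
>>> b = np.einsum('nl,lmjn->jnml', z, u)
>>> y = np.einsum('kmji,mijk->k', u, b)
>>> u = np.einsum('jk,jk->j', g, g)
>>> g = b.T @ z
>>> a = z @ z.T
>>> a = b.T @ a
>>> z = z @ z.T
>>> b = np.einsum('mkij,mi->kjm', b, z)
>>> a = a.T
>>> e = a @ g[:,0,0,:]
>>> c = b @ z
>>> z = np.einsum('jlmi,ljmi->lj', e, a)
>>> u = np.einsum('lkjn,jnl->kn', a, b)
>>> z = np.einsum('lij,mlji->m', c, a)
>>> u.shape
(3, 31)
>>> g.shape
(31, 3, 3, 31)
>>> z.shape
(3,)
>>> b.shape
(3, 31, 3)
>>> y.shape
(31,)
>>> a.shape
(3, 3, 3, 31)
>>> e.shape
(3, 3, 3, 31)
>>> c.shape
(3, 31, 3)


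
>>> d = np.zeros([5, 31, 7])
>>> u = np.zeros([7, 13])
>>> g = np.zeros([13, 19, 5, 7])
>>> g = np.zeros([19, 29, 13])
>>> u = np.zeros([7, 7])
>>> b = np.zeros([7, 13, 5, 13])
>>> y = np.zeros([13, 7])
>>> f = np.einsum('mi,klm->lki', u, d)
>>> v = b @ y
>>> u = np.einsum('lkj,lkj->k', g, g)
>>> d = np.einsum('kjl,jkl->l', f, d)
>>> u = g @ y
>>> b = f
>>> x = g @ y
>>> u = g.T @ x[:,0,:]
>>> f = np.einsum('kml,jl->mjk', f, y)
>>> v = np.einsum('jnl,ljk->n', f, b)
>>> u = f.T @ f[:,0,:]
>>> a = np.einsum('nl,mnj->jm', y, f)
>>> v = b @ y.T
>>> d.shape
(7,)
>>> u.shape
(31, 13, 31)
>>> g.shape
(19, 29, 13)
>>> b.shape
(31, 5, 7)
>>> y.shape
(13, 7)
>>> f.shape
(5, 13, 31)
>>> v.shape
(31, 5, 13)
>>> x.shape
(19, 29, 7)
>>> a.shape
(31, 5)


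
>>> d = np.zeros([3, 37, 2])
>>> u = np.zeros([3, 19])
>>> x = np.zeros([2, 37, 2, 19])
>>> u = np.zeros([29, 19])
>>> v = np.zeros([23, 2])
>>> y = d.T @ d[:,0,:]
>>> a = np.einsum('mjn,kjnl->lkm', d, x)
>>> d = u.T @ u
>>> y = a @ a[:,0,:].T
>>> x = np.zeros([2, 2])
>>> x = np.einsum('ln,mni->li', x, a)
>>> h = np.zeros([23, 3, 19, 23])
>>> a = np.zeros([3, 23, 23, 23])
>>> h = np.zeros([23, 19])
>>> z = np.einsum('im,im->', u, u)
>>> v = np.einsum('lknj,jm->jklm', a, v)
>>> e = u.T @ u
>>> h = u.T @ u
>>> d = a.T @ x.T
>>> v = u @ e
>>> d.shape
(23, 23, 23, 2)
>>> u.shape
(29, 19)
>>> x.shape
(2, 3)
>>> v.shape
(29, 19)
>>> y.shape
(19, 2, 19)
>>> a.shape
(3, 23, 23, 23)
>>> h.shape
(19, 19)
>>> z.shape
()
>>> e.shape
(19, 19)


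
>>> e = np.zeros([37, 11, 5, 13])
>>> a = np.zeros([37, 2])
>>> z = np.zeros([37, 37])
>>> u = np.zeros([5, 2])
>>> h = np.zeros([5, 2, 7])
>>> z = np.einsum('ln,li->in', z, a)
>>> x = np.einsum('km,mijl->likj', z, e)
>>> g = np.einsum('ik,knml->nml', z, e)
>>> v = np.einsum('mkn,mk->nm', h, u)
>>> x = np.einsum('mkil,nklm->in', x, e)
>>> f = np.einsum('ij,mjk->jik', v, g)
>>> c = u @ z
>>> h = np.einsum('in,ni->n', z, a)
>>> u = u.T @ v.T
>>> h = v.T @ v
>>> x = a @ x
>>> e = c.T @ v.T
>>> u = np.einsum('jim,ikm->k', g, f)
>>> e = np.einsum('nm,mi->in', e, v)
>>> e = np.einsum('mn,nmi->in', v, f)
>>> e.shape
(13, 5)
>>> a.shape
(37, 2)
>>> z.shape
(2, 37)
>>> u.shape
(7,)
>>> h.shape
(5, 5)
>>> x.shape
(37, 37)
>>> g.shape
(11, 5, 13)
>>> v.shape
(7, 5)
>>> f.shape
(5, 7, 13)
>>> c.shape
(5, 37)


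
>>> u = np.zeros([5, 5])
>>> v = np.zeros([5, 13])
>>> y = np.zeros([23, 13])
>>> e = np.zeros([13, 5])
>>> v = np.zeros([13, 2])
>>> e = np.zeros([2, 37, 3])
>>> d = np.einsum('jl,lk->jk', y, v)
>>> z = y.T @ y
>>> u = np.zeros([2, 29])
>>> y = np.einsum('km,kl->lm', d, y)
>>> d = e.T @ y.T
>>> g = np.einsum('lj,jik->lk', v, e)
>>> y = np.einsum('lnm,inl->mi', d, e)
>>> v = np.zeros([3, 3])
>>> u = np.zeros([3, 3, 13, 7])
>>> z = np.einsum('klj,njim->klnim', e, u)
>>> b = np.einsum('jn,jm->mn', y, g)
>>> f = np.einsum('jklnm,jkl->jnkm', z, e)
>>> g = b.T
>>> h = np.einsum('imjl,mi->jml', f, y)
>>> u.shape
(3, 3, 13, 7)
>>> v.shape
(3, 3)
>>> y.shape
(13, 2)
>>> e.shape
(2, 37, 3)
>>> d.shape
(3, 37, 13)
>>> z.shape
(2, 37, 3, 13, 7)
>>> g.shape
(2, 3)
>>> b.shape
(3, 2)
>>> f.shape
(2, 13, 37, 7)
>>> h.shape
(37, 13, 7)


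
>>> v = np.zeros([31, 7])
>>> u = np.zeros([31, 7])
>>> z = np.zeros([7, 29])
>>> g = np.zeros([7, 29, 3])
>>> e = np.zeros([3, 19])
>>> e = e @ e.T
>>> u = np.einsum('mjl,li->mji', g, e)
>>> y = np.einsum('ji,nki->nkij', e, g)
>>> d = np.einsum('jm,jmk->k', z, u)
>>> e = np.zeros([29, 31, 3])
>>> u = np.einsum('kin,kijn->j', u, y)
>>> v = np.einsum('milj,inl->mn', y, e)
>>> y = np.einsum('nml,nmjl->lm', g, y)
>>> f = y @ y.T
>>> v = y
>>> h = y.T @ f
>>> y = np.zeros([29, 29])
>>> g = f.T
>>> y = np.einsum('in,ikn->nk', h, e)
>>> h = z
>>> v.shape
(3, 29)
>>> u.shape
(3,)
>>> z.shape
(7, 29)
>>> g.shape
(3, 3)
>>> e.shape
(29, 31, 3)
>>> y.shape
(3, 31)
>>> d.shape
(3,)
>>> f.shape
(3, 3)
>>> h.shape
(7, 29)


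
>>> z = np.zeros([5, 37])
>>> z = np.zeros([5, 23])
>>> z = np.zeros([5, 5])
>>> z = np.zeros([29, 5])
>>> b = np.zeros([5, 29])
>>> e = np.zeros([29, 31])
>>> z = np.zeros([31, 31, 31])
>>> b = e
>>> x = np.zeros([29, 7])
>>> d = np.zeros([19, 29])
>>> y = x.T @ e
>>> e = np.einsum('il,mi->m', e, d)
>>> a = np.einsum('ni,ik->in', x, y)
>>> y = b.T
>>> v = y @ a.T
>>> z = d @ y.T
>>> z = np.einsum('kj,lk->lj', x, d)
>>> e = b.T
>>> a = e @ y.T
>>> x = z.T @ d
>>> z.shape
(19, 7)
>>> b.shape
(29, 31)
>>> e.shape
(31, 29)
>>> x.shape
(7, 29)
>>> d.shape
(19, 29)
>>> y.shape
(31, 29)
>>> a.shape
(31, 31)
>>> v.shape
(31, 7)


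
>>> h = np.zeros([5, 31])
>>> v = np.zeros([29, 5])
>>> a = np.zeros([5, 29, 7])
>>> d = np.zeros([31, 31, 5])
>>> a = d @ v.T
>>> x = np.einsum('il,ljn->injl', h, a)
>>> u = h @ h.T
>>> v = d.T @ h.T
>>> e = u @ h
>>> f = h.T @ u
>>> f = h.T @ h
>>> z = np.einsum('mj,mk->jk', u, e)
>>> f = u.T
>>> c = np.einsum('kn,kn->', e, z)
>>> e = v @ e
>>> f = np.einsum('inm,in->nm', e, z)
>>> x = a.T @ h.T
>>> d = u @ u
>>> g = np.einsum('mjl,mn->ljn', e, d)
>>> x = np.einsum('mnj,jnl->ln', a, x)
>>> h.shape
(5, 31)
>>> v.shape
(5, 31, 5)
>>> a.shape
(31, 31, 29)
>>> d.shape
(5, 5)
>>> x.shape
(5, 31)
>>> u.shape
(5, 5)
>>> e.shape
(5, 31, 31)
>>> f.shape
(31, 31)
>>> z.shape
(5, 31)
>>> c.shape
()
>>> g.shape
(31, 31, 5)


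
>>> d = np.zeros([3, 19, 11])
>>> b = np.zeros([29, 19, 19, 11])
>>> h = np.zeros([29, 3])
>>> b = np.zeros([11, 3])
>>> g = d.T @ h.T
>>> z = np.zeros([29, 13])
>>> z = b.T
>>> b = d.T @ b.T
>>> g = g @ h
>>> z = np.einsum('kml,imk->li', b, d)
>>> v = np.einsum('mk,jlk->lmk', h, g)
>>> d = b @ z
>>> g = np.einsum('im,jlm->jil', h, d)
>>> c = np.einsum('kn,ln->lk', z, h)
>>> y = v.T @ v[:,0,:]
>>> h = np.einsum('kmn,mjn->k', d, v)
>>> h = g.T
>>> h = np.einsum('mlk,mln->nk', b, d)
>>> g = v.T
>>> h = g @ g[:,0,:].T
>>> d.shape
(11, 19, 3)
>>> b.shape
(11, 19, 11)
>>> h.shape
(3, 29, 3)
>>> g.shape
(3, 29, 19)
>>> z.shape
(11, 3)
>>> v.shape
(19, 29, 3)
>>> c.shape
(29, 11)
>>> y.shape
(3, 29, 3)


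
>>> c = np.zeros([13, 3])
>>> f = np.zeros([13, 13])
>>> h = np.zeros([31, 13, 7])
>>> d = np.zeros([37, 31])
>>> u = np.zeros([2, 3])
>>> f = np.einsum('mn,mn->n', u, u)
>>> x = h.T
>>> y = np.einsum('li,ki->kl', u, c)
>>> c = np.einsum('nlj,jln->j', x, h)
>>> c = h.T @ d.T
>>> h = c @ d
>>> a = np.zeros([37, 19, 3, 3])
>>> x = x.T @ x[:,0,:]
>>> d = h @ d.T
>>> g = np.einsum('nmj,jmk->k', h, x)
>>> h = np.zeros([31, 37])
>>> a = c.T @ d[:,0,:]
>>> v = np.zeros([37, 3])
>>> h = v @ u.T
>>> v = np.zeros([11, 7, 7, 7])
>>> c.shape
(7, 13, 37)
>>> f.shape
(3,)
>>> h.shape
(37, 2)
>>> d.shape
(7, 13, 37)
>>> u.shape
(2, 3)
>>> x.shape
(31, 13, 31)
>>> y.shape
(13, 2)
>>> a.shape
(37, 13, 37)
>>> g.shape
(31,)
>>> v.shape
(11, 7, 7, 7)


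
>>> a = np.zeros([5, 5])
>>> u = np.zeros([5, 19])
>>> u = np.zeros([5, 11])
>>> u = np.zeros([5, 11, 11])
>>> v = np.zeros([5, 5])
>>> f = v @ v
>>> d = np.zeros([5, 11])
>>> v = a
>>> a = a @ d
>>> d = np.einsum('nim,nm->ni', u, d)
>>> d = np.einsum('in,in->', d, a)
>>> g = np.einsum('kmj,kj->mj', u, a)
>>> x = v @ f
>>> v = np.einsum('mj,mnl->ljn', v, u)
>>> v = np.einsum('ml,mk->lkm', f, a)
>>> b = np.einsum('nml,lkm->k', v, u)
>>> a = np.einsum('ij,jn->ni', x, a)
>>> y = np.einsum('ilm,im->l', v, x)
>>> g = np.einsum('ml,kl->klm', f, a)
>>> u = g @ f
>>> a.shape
(11, 5)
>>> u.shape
(11, 5, 5)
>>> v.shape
(5, 11, 5)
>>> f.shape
(5, 5)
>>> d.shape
()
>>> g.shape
(11, 5, 5)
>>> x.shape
(5, 5)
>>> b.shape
(11,)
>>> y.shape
(11,)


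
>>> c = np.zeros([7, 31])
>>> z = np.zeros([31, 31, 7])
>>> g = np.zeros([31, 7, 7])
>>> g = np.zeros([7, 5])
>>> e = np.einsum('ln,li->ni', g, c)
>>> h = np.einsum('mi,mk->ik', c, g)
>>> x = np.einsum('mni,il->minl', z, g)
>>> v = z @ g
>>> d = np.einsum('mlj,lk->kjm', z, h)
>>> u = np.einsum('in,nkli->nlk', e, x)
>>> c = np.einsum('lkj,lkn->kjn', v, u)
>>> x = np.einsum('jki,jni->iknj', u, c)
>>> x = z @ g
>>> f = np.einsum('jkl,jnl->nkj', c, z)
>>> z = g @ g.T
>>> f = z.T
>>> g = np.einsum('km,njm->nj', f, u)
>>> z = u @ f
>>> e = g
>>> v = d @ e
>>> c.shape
(31, 5, 7)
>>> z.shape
(31, 31, 7)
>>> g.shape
(31, 31)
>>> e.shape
(31, 31)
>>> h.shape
(31, 5)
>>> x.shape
(31, 31, 5)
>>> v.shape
(5, 7, 31)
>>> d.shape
(5, 7, 31)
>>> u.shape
(31, 31, 7)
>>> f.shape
(7, 7)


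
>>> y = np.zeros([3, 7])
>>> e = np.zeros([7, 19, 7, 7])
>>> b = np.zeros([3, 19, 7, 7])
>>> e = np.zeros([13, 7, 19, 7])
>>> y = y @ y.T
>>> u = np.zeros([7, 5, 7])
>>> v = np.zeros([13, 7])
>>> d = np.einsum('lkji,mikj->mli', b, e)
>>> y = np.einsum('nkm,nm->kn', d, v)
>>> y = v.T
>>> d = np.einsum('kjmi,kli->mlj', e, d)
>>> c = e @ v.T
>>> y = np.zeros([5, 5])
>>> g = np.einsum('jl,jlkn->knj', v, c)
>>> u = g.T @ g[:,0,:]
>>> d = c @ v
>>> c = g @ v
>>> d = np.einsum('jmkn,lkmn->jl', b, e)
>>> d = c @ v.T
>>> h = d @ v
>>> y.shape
(5, 5)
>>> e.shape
(13, 7, 19, 7)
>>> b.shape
(3, 19, 7, 7)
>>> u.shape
(13, 13, 13)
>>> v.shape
(13, 7)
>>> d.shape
(19, 13, 13)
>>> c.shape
(19, 13, 7)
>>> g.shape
(19, 13, 13)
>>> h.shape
(19, 13, 7)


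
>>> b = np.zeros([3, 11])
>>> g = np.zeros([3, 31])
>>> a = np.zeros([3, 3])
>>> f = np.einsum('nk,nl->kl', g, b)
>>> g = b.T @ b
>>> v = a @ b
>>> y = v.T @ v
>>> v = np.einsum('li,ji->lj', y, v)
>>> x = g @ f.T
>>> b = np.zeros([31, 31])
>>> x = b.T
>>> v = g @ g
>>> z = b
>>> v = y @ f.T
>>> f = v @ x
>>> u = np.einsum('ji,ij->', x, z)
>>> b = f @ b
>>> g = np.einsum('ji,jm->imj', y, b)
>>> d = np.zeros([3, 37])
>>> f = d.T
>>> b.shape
(11, 31)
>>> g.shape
(11, 31, 11)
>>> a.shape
(3, 3)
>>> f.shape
(37, 3)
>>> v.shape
(11, 31)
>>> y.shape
(11, 11)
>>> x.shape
(31, 31)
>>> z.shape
(31, 31)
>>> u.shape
()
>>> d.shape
(3, 37)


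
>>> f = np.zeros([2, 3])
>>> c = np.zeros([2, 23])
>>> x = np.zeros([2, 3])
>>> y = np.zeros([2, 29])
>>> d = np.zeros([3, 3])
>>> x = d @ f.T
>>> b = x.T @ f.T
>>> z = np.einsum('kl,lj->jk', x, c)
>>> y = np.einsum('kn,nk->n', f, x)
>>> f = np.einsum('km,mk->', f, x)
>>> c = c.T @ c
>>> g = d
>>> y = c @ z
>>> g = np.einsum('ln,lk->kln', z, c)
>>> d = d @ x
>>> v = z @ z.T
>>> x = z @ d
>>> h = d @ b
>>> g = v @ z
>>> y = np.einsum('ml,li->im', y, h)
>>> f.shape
()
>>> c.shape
(23, 23)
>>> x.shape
(23, 2)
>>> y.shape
(2, 23)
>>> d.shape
(3, 2)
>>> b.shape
(2, 2)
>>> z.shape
(23, 3)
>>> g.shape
(23, 3)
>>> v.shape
(23, 23)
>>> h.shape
(3, 2)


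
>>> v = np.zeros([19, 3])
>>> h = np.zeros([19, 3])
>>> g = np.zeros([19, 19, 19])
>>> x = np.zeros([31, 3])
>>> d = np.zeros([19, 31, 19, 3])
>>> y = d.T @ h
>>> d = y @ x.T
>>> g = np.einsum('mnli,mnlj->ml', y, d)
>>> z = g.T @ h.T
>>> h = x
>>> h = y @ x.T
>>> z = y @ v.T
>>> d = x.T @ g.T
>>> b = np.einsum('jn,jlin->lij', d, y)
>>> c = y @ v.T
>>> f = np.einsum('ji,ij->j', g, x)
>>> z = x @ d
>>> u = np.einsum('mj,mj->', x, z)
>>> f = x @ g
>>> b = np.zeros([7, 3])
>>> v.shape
(19, 3)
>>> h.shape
(3, 19, 31, 31)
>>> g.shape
(3, 31)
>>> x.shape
(31, 3)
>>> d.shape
(3, 3)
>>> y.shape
(3, 19, 31, 3)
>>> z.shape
(31, 3)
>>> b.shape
(7, 3)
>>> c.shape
(3, 19, 31, 19)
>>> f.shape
(31, 31)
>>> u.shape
()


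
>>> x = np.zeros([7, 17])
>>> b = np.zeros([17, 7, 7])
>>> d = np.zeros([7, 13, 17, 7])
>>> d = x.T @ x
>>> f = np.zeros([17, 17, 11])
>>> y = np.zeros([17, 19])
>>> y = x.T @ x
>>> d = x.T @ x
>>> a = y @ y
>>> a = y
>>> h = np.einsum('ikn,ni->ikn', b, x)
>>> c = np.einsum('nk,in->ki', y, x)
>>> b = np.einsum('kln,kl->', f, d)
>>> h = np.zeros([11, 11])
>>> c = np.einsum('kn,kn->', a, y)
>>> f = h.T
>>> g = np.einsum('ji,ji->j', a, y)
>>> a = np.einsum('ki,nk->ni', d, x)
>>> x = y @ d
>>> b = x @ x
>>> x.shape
(17, 17)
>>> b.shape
(17, 17)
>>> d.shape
(17, 17)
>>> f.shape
(11, 11)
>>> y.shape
(17, 17)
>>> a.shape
(7, 17)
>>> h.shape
(11, 11)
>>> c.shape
()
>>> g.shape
(17,)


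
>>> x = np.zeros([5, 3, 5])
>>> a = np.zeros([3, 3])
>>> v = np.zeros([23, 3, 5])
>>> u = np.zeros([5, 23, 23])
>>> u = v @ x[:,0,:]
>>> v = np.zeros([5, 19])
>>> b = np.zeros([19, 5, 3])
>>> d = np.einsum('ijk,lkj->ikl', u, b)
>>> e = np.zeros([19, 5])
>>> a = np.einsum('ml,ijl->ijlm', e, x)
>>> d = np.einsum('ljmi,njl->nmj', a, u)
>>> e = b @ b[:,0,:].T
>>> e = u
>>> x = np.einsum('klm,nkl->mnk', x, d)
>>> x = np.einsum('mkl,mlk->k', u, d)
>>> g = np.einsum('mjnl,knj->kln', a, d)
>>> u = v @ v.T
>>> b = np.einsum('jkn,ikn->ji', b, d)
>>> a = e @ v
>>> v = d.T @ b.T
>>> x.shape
(3,)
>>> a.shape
(23, 3, 19)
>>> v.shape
(3, 5, 19)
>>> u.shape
(5, 5)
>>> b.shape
(19, 23)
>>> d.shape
(23, 5, 3)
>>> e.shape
(23, 3, 5)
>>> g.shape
(23, 19, 5)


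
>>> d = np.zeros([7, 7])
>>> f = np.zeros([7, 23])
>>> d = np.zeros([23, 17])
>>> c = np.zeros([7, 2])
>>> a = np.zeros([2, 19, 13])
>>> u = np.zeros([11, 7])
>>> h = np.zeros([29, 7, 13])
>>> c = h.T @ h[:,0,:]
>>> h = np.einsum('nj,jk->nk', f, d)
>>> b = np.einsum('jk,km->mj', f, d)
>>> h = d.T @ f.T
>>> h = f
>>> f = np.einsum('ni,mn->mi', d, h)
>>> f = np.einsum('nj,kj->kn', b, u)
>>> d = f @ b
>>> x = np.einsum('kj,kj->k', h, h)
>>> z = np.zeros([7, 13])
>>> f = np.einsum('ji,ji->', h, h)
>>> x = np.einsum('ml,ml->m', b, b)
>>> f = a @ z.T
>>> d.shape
(11, 7)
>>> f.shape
(2, 19, 7)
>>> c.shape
(13, 7, 13)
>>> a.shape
(2, 19, 13)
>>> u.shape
(11, 7)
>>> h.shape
(7, 23)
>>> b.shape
(17, 7)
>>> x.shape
(17,)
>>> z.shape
(7, 13)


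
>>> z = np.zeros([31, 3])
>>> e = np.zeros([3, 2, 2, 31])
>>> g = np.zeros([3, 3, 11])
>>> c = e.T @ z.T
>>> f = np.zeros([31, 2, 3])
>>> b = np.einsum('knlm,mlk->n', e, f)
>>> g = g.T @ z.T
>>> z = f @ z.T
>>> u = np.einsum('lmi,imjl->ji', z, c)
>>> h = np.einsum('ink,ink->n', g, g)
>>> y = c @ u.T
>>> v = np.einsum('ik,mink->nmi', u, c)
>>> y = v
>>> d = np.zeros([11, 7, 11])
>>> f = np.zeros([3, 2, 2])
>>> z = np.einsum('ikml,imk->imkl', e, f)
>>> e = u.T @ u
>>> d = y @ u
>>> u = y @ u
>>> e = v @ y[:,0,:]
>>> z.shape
(3, 2, 2, 31)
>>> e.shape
(2, 31, 2)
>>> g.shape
(11, 3, 31)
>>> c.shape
(31, 2, 2, 31)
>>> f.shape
(3, 2, 2)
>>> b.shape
(2,)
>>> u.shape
(2, 31, 31)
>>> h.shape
(3,)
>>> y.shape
(2, 31, 2)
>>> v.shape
(2, 31, 2)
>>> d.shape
(2, 31, 31)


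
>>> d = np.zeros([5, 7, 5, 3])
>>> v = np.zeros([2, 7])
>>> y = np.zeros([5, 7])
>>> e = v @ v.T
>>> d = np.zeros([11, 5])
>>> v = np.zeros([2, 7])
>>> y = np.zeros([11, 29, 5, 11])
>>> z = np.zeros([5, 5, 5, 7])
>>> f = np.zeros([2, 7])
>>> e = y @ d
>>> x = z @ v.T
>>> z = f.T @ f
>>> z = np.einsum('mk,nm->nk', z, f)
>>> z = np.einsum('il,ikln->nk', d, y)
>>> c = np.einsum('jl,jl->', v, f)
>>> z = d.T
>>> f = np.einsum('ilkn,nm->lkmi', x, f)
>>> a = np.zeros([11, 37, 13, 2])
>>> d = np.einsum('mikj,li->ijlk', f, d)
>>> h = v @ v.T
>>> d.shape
(5, 5, 11, 7)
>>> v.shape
(2, 7)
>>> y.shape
(11, 29, 5, 11)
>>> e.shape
(11, 29, 5, 5)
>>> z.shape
(5, 11)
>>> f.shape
(5, 5, 7, 5)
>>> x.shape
(5, 5, 5, 2)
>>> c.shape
()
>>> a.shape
(11, 37, 13, 2)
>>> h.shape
(2, 2)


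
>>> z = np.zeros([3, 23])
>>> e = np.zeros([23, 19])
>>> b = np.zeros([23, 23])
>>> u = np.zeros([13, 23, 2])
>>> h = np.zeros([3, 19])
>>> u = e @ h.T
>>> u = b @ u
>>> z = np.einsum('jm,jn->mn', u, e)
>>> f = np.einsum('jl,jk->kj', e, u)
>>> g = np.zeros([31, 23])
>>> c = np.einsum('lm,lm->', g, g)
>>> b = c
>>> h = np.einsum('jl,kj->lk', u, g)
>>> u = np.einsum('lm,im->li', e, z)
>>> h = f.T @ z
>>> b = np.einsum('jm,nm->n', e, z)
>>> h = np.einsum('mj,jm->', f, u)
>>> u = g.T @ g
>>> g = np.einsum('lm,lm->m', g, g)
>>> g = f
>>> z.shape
(3, 19)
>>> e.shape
(23, 19)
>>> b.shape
(3,)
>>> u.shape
(23, 23)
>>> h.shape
()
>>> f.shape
(3, 23)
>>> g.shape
(3, 23)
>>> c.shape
()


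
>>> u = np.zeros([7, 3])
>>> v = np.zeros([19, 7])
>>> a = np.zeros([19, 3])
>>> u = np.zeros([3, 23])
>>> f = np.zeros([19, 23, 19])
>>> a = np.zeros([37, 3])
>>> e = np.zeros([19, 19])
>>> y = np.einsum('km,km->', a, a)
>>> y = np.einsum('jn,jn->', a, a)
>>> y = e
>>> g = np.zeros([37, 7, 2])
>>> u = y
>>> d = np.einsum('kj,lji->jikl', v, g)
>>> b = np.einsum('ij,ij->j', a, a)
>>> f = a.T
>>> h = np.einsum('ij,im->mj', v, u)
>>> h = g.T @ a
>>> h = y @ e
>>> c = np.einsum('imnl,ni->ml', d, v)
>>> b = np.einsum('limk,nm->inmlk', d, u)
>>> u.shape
(19, 19)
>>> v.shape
(19, 7)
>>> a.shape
(37, 3)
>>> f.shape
(3, 37)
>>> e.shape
(19, 19)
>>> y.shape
(19, 19)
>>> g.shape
(37, 7, 2)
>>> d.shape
(7, 2, 19, 37)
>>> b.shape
(2, 19, 19, 7, 37)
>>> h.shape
(19, 19)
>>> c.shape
(2, 37)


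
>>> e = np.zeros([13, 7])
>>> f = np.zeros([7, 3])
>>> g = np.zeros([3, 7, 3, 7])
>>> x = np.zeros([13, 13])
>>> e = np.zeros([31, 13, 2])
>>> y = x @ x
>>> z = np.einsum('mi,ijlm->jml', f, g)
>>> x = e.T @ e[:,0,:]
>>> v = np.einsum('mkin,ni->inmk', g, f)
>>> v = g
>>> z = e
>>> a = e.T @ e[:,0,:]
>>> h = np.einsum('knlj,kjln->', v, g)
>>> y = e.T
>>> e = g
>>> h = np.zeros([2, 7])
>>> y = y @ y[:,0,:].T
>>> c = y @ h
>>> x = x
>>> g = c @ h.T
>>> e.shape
(3, 7, 3, 7)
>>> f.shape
(7, 3)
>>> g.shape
(2, 13, 2)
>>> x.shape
(2, 13, 2)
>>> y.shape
(2, 13, 2)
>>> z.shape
(31, 13, 2)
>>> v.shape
(3, 7, 3, 7)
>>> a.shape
(2, 13, 2)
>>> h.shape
(2, 7)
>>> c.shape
(2, 13, 7)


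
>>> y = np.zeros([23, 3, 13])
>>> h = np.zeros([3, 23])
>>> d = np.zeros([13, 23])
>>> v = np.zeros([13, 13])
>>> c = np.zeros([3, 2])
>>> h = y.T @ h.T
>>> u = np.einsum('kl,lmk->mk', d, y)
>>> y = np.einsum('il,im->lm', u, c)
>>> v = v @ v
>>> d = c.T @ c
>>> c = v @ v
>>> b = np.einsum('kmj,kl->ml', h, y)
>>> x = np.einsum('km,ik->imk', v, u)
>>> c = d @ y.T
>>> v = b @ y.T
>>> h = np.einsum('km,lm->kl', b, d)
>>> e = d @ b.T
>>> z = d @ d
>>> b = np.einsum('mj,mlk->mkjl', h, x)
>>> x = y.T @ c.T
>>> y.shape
(13, 2)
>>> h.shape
(3, 2)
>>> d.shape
(2, 2)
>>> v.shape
(3, 13)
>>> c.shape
(2, 13)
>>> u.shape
(3, 13)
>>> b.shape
(3, 13, 2, 13)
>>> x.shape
(2, 2)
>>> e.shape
(2, 3)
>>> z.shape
(2, 2)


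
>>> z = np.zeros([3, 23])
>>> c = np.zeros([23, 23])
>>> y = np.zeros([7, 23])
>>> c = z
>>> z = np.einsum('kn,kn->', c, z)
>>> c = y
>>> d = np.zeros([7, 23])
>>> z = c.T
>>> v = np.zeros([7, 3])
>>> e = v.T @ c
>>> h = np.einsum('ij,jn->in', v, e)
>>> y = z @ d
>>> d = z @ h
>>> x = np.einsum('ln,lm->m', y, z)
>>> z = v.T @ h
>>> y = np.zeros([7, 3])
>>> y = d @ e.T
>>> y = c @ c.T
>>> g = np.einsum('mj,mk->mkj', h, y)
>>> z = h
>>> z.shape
(7, 23)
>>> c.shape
(7, 23)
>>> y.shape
(7, 7)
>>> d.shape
(23, 23)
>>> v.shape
(7, 3)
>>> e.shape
(3, 23)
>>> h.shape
(7, 23)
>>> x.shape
(7,)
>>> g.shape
(7, 7, 23)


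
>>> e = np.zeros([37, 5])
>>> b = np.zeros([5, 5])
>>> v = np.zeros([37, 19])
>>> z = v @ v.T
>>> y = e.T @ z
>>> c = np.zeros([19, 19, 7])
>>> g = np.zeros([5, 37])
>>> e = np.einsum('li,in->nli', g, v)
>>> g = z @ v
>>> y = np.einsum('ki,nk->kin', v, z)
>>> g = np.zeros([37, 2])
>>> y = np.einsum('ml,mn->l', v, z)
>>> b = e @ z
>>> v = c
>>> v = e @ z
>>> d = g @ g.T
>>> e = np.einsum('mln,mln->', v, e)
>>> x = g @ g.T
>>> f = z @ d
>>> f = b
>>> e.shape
()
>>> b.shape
(19, 5, 37)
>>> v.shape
(19, 5, 37)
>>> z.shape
(37, 37)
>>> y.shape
(19,)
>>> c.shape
(19, 19, 7)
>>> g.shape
(37, 2)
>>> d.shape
(37, 37)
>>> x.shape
(37, 37)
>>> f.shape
(19, 5, 37)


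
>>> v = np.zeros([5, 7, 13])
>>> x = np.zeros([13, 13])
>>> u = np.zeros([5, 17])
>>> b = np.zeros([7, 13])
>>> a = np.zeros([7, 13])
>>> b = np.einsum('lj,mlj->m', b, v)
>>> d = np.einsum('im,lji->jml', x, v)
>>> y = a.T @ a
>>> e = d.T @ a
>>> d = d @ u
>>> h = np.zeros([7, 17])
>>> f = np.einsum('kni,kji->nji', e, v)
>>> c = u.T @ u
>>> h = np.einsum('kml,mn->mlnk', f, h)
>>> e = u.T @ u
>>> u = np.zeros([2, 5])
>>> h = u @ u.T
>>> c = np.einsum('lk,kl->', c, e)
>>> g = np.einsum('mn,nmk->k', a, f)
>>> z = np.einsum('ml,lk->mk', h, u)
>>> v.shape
(5, 7, 13)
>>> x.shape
(13, 13)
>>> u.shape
(2, 5)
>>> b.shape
(5,)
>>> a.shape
(7, 13)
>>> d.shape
(7, 13, 17)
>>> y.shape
(13, 13)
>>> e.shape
(17, 17)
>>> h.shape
(2, 2)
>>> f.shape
(13, 7, 13)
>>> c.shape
()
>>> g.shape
(13,)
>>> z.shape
(2, 5)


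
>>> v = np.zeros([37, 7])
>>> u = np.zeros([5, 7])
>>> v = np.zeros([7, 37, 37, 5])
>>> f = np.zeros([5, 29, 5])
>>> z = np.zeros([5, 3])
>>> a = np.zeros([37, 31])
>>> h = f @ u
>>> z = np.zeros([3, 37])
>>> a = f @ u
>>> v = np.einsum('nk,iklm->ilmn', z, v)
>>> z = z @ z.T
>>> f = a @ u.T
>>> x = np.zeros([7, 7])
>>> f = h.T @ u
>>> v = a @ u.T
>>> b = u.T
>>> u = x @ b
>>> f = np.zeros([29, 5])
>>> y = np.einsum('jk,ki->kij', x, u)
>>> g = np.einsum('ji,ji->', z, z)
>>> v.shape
(5, 29, 5)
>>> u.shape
(7, 5)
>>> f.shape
(29, 5)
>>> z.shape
(3, 3)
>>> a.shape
(5, 29, 7)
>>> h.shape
(5, 29, 7)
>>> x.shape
(7, 7)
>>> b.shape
(7, 5)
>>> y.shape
(7, 5, 7)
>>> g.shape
()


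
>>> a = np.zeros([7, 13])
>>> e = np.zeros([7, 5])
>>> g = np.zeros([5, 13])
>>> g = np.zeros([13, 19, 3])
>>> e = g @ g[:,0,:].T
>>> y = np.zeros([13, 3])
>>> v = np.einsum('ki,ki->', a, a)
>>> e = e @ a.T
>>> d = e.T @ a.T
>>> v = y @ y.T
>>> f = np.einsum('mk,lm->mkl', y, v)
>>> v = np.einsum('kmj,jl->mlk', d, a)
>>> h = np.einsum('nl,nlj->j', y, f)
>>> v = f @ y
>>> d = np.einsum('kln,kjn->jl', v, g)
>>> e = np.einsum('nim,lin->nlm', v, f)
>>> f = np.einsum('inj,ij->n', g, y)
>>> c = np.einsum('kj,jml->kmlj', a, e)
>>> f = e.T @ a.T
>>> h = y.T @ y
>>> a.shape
(7, 13)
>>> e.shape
(13, 13, 3)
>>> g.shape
(13, 19, 3)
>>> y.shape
(13, 3)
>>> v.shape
(13, 3, 3)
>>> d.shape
(19, 3)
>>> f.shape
(3, 13, 7)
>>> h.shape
(3, 3)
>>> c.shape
(7, 13, 3, 13)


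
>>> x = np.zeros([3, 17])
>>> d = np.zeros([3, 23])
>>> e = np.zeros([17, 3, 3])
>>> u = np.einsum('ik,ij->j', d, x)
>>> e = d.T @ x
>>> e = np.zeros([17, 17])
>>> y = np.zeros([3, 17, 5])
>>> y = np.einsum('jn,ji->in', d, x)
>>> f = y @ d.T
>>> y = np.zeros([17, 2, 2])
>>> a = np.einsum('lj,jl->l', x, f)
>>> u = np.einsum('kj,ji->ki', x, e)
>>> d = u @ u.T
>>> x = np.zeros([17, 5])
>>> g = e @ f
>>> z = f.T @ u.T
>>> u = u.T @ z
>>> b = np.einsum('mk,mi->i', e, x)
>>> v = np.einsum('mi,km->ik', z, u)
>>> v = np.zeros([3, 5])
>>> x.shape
(17, 5)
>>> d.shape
(3, 3)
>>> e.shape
(17, 17)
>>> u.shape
(17, 3)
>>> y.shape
(17, 2, 2)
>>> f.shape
(17, 3)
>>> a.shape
(3,)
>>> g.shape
(17, 3)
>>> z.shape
(3, 3)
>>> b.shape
(5,)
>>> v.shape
(3, 5)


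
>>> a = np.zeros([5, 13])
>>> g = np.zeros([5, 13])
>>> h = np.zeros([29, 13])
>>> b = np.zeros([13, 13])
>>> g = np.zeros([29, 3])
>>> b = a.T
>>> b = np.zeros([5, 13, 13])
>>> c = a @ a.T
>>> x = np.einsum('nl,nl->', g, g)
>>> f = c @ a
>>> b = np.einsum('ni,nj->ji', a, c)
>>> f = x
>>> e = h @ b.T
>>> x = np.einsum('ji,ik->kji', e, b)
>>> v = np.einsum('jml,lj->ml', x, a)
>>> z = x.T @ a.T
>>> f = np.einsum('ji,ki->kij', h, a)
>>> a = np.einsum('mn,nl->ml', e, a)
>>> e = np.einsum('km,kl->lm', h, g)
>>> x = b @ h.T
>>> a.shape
(29, 13)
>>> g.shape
(29, 3)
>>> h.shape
(29, 13)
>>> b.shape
(5, 13)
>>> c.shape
(5, 5)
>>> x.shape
(5, 29)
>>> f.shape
(5, 13, 29)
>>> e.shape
(3, 13)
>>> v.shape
(29, 5)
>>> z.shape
(5, 29, 5)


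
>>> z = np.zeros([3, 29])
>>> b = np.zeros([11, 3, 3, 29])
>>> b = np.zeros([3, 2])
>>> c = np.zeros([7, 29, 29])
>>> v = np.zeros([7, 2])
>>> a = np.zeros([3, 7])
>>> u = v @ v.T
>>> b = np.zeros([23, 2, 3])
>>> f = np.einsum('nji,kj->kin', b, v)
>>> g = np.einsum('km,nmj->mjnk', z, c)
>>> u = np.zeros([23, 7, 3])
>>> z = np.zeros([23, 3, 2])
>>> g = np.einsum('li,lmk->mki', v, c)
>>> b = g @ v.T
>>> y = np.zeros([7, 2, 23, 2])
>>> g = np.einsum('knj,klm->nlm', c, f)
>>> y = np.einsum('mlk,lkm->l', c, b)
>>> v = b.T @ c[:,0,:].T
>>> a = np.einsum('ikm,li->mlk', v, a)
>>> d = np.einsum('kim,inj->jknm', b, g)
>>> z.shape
(23, 3, 2)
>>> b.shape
(29, 29, 7)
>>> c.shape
(7, 29, 29)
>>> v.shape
(7, 29, 7)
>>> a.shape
(7, 3, 29)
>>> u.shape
(23, 7, 3)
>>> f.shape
(7, 3, 23)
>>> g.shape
(29, 3, 23)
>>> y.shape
(29,)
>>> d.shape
(23, 29, 3, 7)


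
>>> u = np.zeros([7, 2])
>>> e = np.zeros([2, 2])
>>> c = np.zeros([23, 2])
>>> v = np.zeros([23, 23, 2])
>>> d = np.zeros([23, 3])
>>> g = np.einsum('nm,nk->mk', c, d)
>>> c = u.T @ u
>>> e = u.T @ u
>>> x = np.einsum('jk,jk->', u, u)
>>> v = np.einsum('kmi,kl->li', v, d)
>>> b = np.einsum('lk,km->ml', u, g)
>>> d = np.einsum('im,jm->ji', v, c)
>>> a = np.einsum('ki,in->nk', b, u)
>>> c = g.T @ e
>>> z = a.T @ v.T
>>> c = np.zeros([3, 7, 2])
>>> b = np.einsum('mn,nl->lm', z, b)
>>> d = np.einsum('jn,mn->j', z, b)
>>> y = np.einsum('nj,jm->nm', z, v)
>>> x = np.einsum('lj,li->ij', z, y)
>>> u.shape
(7, 2)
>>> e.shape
(2, 2)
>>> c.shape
(3, 7, 2)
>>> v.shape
(3, 2)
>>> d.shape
(3,)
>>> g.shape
(2, 3)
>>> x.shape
(2, 3)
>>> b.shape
(7, 3)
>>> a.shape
(2, 3)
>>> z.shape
(3, 3)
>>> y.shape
(3, 2)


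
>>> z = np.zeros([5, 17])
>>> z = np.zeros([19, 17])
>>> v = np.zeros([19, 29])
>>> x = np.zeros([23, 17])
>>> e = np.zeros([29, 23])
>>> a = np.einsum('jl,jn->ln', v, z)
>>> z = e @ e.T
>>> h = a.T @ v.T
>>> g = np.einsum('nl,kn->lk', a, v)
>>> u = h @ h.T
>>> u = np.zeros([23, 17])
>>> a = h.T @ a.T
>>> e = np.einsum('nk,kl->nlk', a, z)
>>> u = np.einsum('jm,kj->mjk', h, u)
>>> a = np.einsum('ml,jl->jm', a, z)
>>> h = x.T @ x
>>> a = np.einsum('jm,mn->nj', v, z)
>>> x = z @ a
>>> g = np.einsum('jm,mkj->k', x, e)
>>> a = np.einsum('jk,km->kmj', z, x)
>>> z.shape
(29, 29)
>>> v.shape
(19, 29)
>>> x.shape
(29, 19)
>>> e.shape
(19, 29, 29)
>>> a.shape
(29, 19, 29)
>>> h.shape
(17, 17)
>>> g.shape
(29,)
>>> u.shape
(19, 17, 23)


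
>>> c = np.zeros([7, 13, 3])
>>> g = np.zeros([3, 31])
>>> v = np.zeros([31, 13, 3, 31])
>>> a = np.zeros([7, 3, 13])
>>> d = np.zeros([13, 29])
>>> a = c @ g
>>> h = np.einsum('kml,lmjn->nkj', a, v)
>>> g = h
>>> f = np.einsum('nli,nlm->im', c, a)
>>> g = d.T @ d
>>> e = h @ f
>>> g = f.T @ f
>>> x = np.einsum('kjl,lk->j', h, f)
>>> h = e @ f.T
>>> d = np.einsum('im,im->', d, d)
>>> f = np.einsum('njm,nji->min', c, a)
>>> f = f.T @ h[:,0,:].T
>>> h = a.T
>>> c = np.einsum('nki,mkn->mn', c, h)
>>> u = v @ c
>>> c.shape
(31, 7)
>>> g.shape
(31, 31)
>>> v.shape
(31, 13, 3, 31)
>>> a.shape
(7, 13, 31)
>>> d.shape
()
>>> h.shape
(31, 13, 7)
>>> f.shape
(7, 31, 31)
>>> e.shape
(31, 7, 31)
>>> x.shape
(7,)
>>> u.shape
(31, 13, 3, 7)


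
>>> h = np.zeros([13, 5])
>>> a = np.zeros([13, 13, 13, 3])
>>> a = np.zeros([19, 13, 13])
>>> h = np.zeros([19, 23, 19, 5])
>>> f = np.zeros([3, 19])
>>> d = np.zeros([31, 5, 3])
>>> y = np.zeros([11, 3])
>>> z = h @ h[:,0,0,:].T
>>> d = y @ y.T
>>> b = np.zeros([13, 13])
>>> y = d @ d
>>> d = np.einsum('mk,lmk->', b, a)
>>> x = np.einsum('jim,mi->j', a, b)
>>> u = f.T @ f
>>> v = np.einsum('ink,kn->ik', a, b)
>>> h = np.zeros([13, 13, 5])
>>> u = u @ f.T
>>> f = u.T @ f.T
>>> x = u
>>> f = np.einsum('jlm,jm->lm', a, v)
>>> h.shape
(13, 13, 5)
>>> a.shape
(19, 13, 13)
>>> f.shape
(13, 13)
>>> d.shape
()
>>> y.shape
(11, 11)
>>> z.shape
(19, 23, 19, 19)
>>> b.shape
(13, 13)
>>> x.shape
(19, 3)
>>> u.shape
(19, 3)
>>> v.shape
(19, 13)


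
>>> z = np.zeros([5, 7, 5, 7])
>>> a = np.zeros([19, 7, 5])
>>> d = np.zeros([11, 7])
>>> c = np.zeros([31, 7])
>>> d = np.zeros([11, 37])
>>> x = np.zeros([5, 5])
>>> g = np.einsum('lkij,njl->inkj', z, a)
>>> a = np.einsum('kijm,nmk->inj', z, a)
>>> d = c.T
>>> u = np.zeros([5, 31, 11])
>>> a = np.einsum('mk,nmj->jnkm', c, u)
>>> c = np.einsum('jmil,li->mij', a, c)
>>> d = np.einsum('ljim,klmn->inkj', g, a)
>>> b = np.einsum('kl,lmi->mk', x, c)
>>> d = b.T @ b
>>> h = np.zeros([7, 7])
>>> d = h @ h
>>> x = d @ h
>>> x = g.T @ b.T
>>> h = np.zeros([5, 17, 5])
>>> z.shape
(5, 7, 5, 7)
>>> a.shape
(11, 5, 7, 31)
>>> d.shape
(7, 7)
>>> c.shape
(5, 7, 11)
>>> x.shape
(7, 7, 19, 7)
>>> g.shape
(5, 19, 7, 7)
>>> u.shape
(5, 31, 11)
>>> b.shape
(7, 5)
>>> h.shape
(5, 17, 5)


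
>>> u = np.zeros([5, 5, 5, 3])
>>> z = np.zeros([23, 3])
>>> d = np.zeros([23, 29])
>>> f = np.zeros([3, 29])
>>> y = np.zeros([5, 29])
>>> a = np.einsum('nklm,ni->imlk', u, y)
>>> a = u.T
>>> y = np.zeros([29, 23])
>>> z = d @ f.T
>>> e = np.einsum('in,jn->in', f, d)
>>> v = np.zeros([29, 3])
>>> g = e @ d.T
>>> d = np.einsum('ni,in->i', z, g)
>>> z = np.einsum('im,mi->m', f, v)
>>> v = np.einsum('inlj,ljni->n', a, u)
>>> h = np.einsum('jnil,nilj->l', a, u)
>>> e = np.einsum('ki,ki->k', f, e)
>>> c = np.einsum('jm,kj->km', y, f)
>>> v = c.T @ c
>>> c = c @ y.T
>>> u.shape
(5, 5, 5, 3)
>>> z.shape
(29,)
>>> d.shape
(3,)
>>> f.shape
(3, 29)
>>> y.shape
(29, 23)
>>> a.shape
(3, 5, 5, 5)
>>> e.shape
(3,)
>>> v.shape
(23, 23)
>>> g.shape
(3, 23)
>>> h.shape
(5,)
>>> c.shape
(3, 29)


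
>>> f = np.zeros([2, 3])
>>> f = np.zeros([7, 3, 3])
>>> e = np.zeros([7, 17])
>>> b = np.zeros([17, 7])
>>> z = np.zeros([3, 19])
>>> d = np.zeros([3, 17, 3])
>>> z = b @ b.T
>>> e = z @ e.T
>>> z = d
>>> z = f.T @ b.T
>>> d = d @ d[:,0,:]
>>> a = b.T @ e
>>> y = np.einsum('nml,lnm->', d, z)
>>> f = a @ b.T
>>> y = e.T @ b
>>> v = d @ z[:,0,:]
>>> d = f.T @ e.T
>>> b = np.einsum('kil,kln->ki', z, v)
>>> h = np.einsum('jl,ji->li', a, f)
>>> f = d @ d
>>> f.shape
(17, 17)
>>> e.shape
(17, 7)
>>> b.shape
(3, 3)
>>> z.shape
(3, 3, 17)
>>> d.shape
(17, 17)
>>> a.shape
(7, 7)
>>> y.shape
(7, 7)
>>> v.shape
(3, 17, 17)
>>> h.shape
(7, 17)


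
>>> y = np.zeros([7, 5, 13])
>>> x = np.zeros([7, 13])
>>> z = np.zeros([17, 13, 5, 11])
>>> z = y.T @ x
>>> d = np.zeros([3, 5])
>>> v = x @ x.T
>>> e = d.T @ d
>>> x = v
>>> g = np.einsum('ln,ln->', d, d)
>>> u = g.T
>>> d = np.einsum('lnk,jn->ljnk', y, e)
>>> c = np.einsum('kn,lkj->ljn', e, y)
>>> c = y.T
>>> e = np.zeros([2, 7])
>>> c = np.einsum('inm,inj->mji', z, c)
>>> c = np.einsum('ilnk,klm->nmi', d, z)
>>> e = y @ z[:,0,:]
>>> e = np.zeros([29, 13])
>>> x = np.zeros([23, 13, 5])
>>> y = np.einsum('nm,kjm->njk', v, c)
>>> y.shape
(7, 13, 5)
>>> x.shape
(23, 13, 5)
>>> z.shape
(13, 5, 13)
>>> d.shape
(7, 5, 5, 13)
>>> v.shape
(7, 7)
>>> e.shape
(29, 13)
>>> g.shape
()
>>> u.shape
()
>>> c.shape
(5, 13, 7)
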